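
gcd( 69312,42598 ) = 722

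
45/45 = 1 = 1.00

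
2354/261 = 2354/261 = 9.02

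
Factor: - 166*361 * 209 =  - 2^1 *11^1*19^3 * 83^1= -  12524534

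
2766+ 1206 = 3972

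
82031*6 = 492186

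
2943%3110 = 2943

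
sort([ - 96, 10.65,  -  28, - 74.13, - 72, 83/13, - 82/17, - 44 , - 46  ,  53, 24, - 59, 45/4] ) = [ - 96 , - 74.13, - 72, - 59,-46, -44, -28, - 82/17,83/13, 10.65, 45/4, 24, 53]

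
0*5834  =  0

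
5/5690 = 1/1138 = 0.00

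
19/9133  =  19/9133 =0.00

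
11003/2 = 11003/2 = 5501.50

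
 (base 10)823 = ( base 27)13d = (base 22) 1f9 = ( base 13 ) 4B4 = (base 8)1467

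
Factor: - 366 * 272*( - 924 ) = 91986048 = 2^7*3^2*7^1*11^1*17^1*61^1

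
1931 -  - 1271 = 3202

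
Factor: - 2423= -2423^1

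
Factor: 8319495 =3^1*5^1* 554633^1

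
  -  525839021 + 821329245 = 295490224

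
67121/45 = 1491 + 26/45 = 1491.58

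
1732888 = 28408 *61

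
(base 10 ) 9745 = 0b10011000010001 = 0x2611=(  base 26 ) EAL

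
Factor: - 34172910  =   - 2^1*3^2*5^1* 379699^1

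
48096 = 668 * 72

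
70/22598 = 35/11299  =  0.00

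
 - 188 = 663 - 851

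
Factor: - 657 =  -3^2*73^1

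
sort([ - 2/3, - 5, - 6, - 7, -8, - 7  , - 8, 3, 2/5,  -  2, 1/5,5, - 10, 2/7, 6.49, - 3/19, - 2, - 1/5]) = [ - 10,-8, - 8, - 7, - 7, - 6, - 5, - 2, - 2,- 2/3, - 1/5, - 3/19, 1/5, 2/7,2/5, 3, 5, 6.49]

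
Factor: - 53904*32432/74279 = -1748214528/74279 = - 2^8*3^1*1123^1*2027^1*74279^( - 1 )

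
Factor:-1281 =-3^1 * 7^1*61^1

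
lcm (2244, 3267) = 222156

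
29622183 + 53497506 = 83119689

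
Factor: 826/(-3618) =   -  413/1809= - 3^(  -  3 )*7^1*59^1*67^( - 1 ) 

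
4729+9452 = 14181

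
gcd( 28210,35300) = 10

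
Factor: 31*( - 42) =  - 1302 = - 2^1*3^1*7^1 * 31^1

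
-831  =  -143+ - 688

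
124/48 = 31/12 = 2.58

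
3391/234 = 3391/234 = 14.49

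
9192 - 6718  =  2474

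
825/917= 825/917  =  0.90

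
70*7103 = 497210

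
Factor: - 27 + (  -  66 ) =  - 3^1 * 31^1 = - 93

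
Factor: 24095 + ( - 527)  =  23568 = 2^4*3^1*491^1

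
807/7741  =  807/7741 = 0.10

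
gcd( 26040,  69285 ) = 465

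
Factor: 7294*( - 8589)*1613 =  - 2^1*3^1*7^2*409^1*521^1*1613^1 = - 101051491758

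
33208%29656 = 3552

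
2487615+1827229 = 4314844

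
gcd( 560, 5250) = 70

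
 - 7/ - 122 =7/122 = 0.06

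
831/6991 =831/6991  =  0.12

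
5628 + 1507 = 7135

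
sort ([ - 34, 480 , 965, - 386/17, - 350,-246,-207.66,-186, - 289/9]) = [-350,-246, - 207.66,-186,-34, - 289/9,  -  386/17,480,965]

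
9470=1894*5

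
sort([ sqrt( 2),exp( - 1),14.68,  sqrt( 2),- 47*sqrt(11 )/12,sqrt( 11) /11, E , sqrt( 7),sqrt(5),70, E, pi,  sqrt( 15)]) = [ - 47 *sqrt( 11)/12, sqrt(11)/11,exp( - 1) , sqrt( 2), sqrt ( 2), sqrt( 5 ),sqrt( 7),E, E,pi , sqrt (15 ),  14.68,70]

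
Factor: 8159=41^1*199^1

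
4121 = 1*4121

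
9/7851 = 3/2617 = 0.00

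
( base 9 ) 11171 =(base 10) 7435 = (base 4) 1310023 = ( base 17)18c6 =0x1D0B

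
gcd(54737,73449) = 1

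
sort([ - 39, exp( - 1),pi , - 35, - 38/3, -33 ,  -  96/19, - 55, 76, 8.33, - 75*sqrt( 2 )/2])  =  [ - 55, - 75*sqrt( 2) /2, - 39 ,  -  35,-33, - 38/3, - 96/19, exp( - 1) , pi,8.33, 76] 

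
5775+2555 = 8330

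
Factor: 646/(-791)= -2^1*7^( - 1 ) *17^1*19^1*113^( -1)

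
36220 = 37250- 1030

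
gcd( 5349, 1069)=1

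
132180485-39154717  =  93025768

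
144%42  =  18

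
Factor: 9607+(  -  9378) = 229^1 = 229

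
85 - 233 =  -148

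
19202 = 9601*2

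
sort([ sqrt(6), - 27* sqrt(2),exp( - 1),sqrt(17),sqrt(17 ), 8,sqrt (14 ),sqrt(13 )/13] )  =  [ - 27*sqrt(2 ), sqrt( 13)/13,exp(-1 ),sqrt( 6),sqrt( 14 ),sqrt ( 17 ),sqrt(17),8 ]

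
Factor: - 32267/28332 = - 2^( - 2 )*3^( - 2)* 41^1 = - 41/36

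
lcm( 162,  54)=162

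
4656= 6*776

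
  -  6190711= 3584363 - 9775074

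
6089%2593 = 903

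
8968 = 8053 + 915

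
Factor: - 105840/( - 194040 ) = 6/11 = 2^1*3^1*11^( - 1 )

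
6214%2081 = 2052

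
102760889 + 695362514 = 798123403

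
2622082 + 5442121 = 8064203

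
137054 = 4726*29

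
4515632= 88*51314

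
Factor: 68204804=2^2*167^1*102103^1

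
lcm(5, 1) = 5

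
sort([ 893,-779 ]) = [ - 779,893 ]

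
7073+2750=9823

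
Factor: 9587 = 9587^1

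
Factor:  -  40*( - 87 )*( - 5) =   -  17400 = - 2^3 * 3^1 *5^2*29^1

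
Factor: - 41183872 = - 2^7* 31^1*97^1*107^1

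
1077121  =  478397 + 598724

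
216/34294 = 108/17147 = 0.01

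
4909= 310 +4599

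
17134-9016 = 8118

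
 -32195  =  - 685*47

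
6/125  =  6/125 = 0.05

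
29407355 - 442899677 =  - 413492322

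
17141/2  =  8570 + 1/2 = 8570.50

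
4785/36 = 132 + 11/12= 132.92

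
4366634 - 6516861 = -2150227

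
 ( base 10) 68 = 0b1000100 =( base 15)48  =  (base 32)24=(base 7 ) 125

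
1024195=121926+902269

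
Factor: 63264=2^5*3^1*659^1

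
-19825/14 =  - 19825/14= - 1416.07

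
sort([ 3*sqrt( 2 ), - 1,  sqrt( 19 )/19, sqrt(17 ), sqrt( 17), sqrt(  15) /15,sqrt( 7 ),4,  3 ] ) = [ - 1,sqrt(19)/19,sqrt( 15) /15, sqrt(7 ),3, 4,  sqrt( 17 ),sqrt (17),  3*sqrt(2)] 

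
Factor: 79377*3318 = 2^1 * 3^2*7^1*79^1*26459^1 = 263372886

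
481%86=51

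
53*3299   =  174847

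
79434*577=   45833418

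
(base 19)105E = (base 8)15470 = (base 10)6968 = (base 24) C28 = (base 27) 9F2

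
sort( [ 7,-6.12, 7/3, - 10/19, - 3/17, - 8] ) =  [ - 8, - 6.12 , - 10/19, - 3/17, 7/3,  7 ]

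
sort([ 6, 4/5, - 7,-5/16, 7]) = [ - 7, - 5/16, 4/5,6 , 7 ] 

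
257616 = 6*42936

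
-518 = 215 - 733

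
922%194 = 146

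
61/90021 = 61/90021 = 0.00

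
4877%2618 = 2259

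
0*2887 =0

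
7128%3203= 722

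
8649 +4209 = 12858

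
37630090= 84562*445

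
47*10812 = 508164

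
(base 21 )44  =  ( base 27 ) 37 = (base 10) 88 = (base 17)53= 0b1011000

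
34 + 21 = 55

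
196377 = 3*65459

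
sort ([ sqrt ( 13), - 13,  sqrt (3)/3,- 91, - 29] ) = [ - 91,-29, -13, sqrt( 3) /3,sqrt ( 13 ) ] 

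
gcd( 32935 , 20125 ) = 35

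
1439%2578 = 1439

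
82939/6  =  13823 + 1/6=13823.17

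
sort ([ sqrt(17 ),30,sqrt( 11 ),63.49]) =[ sqrt(11),sqrt( 17 ), 30,63.49 ]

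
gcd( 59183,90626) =1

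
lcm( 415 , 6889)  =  34445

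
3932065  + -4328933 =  - 396868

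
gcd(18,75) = 3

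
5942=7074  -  1132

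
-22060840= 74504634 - 96565474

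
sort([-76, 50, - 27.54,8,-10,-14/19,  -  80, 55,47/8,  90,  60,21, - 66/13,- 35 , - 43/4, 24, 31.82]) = [ -80,-76,-35,-27.54,-43/4, -10, - 66/13,  -  14/19,  47/8, 8,21,24, 31.82, 50, 55, 60, 90 ] 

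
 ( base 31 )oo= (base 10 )768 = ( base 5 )11033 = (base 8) 1400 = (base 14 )3cc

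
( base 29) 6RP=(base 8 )13336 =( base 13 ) 2884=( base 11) 4442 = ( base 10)5854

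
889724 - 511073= 378651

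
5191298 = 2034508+3156790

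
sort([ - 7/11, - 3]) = [- 3,-7/11]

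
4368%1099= 1071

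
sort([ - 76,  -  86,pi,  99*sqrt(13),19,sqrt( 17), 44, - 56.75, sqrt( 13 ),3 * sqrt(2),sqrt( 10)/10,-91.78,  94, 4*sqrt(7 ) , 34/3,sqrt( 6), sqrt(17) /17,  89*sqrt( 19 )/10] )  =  [  -  91.78,-86 , - 76,-56.75, sqrt( 17 ) /17, sqrt(10)/10,sqrt( 6 ),pi, sqrt( 13 ),  sqrt( 17 ), 3* sqrt(2) , 4*sqrt( 7),34/3, 19,  89*sqrt(19)/10,44,94, 99*sqrt(13)] 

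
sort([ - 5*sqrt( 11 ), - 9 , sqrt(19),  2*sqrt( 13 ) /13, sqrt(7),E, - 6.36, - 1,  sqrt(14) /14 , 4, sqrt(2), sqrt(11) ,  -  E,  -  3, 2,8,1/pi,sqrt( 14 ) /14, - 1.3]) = [- 5*sqrt(11),-9, - 6.36, - 3, - E, - 1.3, - 1,sqrt( 14 ) /14, sqrt(14)/14, 1/pi,2*sqrt(13 )/13,sqrt ( 2),  2,  sqrt( 7),E,sqrt(11 ),4, sqrt( 19),8 ] 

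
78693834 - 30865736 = 47828098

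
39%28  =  11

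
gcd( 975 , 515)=5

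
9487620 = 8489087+998533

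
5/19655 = 1/3931 = 0.00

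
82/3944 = 41/1972 = 0.02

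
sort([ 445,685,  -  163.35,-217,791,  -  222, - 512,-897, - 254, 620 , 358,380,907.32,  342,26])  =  [ - 897,-512,-254,- 222,  -  217,-163.35,26,342,358,380,445, 620, 685,791,907.32]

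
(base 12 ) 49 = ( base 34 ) 1n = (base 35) 1M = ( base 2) 111001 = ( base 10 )57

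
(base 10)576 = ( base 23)121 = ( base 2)1001000000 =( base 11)484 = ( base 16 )240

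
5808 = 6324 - 516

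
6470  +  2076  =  8546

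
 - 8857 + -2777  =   - 11634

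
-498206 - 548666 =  - 1046872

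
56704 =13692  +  43012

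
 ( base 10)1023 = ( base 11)850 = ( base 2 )1111111111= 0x3ff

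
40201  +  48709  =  88910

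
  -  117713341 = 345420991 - 463134332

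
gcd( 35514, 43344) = 18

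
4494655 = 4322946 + 171709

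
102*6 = 612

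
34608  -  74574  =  -39966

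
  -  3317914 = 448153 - 3766067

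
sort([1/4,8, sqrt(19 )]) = [1/4, sqrt (19), 8]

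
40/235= 8/47 = 0.17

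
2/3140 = 1/1570 = 0.00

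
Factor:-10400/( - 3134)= 5200/1567 = 2^4 * 5^2*13^1 * 1567^( - 1)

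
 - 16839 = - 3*5613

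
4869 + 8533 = 13402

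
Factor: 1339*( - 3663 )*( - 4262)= 2^1 * 3^2*11^1 * 13^1 * 37^1*103^1*2131^1 = 20904074334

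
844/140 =6 + 1/35 = 6.03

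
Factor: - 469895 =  -5^1*93979^1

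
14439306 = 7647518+6791788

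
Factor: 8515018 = 2^1*31^1*137339^1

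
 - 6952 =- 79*88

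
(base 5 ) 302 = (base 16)4d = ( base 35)27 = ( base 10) 77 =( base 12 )65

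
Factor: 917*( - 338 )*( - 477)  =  2^1*3^2*7^1*13^2*53^1*131^1 = 147844242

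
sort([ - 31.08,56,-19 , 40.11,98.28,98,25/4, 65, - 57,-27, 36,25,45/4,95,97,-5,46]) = [-57, - 31.08, - 27, - 19, - 5, 25/4,45/4,25, 36 , 40.11,46 , 56, 65,95, 97,98 , 98.28]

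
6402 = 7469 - 1067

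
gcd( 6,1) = 1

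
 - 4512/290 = -16 + 64/145 = - 15.56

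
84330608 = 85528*986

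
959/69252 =959/69252 = 0.01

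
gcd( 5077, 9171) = 1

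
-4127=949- 5076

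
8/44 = 2/11 = 0.18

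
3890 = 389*10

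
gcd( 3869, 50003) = 1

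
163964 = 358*458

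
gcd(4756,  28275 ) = 29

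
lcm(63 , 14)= 126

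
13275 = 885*15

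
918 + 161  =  1079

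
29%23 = 6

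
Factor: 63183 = 3^1 *21061^1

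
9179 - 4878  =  4301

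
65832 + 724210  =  790042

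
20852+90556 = 111408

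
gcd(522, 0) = 522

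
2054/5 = 410+4/5 = 410.80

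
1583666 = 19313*82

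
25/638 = 25/638 = 0.04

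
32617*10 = 326170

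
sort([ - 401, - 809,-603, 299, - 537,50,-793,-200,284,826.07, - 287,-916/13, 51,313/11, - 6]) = [ - 809, -793, - 603 ,-537,-401, - 287, - 200,-916/13, - 6,313/11 , 50 , 51,284,299, 826.07]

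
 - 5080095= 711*( - 7145) 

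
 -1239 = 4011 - 5250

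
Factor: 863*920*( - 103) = -2^3 * 5^1*23^1*103^1*863^1 = - 81777880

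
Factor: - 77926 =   -  2^1 *47^1 * 829^1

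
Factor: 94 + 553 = 647 = 647^1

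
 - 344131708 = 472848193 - 816979901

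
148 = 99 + 49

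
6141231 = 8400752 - 2259521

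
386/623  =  386/623 = 0.62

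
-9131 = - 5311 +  -3820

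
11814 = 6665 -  - 5149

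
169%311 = 169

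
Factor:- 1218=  - 2^1*3^1 * 7^1*29^1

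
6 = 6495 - 6489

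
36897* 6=221382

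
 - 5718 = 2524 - 8242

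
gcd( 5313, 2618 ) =77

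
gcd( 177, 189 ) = 3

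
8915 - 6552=2363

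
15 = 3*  5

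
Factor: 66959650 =2^1  *  5^2*173^1*7741^1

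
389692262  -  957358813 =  - 567666551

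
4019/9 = 4019/9 = 446.56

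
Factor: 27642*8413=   232552146 = 2^1*3^1*17^1*47^1*179^1 * 271^1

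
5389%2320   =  749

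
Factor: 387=3^2*  43^1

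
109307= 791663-682356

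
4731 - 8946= - 4215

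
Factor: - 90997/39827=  - 39827^ ( - 1)*90997^1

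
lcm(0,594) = 0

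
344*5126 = 1763344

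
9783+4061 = 13844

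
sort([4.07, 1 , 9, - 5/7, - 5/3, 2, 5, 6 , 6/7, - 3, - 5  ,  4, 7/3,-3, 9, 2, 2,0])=[ - 5, - 3  , - 3, - 5/3, - 5/7 , 0, 6/7, 1,2, 2, 2,7/3, 4 , 4.07, 5, 6,9, 9]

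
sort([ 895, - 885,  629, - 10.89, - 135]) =[- 885, - 135,  -  10.89,629, 895]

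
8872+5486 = 14358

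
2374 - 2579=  - 205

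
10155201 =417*24353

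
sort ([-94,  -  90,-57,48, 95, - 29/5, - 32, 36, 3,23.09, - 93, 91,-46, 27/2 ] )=[-94,-93, - 90, - 57,-46,- 32,-29/5 , 3, 27/2 , 23.09, 36, 48, 91, 95 ]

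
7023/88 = 79 + 71/88 =79.81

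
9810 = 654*15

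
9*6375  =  57375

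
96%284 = 96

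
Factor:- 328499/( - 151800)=2^ ( - 3)*3^(  -  1)*5^( - 2 )*11^(-1 )*23^( - 1)*89^1*3691^1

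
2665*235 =626275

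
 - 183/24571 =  - 1 + 24388/24571= -  0.01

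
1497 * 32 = 47904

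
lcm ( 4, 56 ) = 56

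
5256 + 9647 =14903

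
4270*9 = 38430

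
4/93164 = 1/23291= 0.00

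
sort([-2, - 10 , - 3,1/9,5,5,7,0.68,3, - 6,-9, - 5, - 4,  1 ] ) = [ -10, - 9, - 6, - 5, - 4,-3, - 2,1/9,  0.68, 1,3, 5, 5,7 ] 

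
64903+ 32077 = 96980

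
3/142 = 3/142 = 0.02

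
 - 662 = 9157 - 9819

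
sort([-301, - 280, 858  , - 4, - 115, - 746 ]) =[ - 746, - 301,-280 , - 115, - 4,858 ]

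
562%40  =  2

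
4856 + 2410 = 7266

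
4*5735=22940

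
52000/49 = 1061 +11/49 = 1061.22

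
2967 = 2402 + 565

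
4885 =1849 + 3036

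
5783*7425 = 42938775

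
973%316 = 25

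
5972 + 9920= 15892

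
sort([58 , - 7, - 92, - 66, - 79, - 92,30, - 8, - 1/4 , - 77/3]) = [ - 92, - 92, - 79, - 66, - 77/3, - 8,-7,-1/4,  30,58 ] 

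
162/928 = 81/464 = 0.17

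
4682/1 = 4682 = 4682.00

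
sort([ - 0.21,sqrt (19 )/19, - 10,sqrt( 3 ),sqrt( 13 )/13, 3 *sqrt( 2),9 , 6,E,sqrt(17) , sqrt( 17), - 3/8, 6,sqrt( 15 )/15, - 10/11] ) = [-10, - 10/11, - 3/8, -0.21,sqrt( 19) /19,sqrt( 15) /15,sqrt( 13) /13  ,  sqrt ( 3),E, sqrt(17 ), sqrt (17),3*sqrt( 2),6, 6,9]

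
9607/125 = 76 + 107/125 = 76.86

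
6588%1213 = 523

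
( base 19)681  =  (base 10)2319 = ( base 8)4417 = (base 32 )28F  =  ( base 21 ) 559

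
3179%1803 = 1376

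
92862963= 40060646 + 52802317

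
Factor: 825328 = 2^4*7^1*7369^1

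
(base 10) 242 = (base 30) 82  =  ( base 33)7b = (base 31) 7P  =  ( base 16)F2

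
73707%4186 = 2545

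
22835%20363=2472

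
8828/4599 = 1 + 4229/4599 = 1.92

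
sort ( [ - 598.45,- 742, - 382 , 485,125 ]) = [  -  742, -598.45 ,  -  382, 125,485]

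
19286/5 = 19286/5 = 3857.20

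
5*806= 4030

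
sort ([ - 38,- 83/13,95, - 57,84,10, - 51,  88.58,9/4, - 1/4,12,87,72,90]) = [  -  57,-51, - 38,-83/13, - 1/4,9/4,10,12,72, 84 , 87,88.58,90, 95]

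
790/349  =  2 + 92/349  =  2.26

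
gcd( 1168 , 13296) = 16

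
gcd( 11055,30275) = 5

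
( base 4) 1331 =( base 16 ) 7D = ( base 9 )148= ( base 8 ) 175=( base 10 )125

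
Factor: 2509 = 13^1*193^1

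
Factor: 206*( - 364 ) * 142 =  - 2^4*7^1*13^1*71^1* 103^1=   -10647728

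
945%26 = 9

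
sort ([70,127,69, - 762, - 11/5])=[ - 762, - 11/5,69, 70,127 ]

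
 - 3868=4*(  -  967 ) 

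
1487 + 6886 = 8373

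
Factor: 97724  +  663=98387^1 = 98387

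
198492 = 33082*6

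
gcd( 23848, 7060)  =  4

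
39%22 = 17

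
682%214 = 40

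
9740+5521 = 15261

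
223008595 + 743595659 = 966604254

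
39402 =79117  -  39715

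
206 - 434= - 228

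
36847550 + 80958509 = 117806059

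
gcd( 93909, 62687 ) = 1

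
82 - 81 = 1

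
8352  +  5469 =13821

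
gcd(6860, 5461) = 1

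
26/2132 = 1/82 = 0.01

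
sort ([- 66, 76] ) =[ - 66,  76]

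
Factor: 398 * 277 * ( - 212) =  - 2^3 * 53^1 * 199^1 *277^1 = - 23372152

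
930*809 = 752370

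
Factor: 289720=2^3 *5^1*7243^1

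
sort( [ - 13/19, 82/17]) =[ - 13/19,82/17]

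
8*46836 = 374688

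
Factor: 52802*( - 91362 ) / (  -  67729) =2^2*3^1*17^1*89^(-1)*761^( - 1 )*1553^1*15227^1 = 4824096324/67729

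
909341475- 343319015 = 566022460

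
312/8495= 312/8495=0.04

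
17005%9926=7079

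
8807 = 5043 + 3764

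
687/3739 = 687/3739= 0.18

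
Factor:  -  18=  -2^1 * 3^2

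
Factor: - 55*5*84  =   - 23100 =-2^2 * 3^1*5^2*7^1  *11^1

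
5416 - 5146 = 270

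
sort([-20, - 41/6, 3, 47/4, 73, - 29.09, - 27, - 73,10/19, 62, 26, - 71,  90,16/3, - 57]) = [-73, - 71 , - 57, - 29.09,  -  27, - 20, - 41/6,10/19,3, 16/3,47/4,  26, 62, 73,90]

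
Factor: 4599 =3^2*7^1*73^1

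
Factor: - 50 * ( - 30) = 1500=2^2*3^1 * 5^3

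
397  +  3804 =4201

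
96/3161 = 96/3161 =0.03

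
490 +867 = 1357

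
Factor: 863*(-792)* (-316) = 215984736  =  2^5 * 3^2 * 11^1*79^1*863^1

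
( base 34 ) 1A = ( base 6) 112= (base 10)44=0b101100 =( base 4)230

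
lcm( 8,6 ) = 24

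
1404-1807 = - 403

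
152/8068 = 38/2017 = 0.02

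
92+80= 172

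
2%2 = 0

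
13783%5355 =3073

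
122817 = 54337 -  - 68480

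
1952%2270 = 1952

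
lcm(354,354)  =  354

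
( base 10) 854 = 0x356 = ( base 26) 16M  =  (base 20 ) 22E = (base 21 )1JE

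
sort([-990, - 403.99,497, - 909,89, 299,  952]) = [ - 990, - 909, - 403.99,89,  299,497, 952]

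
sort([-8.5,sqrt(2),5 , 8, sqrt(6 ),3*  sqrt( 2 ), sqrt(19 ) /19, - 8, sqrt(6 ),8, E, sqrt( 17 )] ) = [ - 8.5, - 8, sqrt( 19 )/19, sqrt( 2), sqrt( 6 ) , sqrt(6),E,sqrt ( 17), 3*sqrt(2 ), 5, 8 , 8 ] 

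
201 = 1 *201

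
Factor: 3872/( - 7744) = - 2^( - 1 ) =-1/2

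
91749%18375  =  18249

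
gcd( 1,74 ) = 1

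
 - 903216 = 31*( - 29136 ) 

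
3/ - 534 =- 1+177/178 = - 0.01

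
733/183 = 733/183 = 4.01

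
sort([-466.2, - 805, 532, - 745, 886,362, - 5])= [ - 805, - 745,  -  466.2, - 5, 362,532,886]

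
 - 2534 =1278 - 3812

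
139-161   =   - 22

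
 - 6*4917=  - 29502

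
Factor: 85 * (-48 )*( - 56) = 2^7*3^1*5^1*7^1* 17^1  =  228480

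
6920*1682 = 11639440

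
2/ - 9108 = -1/4554 = -0.00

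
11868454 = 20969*566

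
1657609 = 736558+921051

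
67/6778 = 67/6778 = 0.01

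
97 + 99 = 196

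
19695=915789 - 896094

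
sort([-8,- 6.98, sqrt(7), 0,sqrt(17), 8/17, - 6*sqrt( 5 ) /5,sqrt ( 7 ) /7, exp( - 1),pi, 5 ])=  [ - 8, - 6.98, - 6*sqrt(5) /5, 0, exp(  -  1),sqrt ( 7 ) /7,8/17,  sqrt( 7),pi,sqrt( 17), 5]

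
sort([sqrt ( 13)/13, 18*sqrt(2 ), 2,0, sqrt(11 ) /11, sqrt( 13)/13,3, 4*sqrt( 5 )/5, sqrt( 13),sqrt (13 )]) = [0, sqrt(13)/13,sqrt(13 ) /13, sqrt (11 ) /11, 4 *sqrt( 5) /5, 2,3, sqrt(13 ),sqrt(13), 18*sqrt(2 )]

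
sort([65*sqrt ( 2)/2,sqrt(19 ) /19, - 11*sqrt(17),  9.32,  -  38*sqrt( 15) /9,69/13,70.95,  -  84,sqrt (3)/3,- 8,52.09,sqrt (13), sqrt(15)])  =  [  -  84, - 11 * sqrt(17), - 38*sqrt(15)/9,- 8,sqrt( 19) /19,sqrt(3 ) /3, sqrt (13),sqrt( 15), 69/13,9.32 , 65*sqrt( 2) /2,52.09, 70.95]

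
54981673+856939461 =911921134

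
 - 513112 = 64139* ( - 8)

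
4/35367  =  4/35367 = 0.00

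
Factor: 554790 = 2^1*3^1*5^1 * 18493^1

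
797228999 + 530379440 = 1327608439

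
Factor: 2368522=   2^1*13^1*91097^1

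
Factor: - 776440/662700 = -2^1*3^(-1)*5^( - 1) * 7^1 * 47^ ( - 1 )*59^1 =- 826/705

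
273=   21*13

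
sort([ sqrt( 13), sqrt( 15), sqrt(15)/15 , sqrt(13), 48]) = [ sqrt( 15 )/15,sqrt( 13 ),  sqrt( 13),sqrt( 15),48 ] 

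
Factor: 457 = 457^1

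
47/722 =47/722= 0.07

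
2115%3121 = 2115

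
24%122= 24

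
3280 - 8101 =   -  4821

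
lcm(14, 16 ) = 112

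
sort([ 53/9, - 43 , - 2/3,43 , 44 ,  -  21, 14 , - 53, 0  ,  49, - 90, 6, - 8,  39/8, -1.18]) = [ - 90, - 53, - 43,- 21, -8, - 1.18 , - 2/3,0,39/8, 53/9 , 6,14,43, 44,49 ] 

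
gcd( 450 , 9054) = 18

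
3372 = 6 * 562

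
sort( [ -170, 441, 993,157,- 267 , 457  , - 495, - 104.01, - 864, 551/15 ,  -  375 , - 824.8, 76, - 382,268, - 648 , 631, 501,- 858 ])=[ - 864, - 858 , - 824.8,- 648,- 495, - 382, - 375,-267, - 170, - 104.01,551/15,76,157 , 268, 441,457, 501,631,993 ] 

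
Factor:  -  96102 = - 2^1*3^2*19^1 * 281^1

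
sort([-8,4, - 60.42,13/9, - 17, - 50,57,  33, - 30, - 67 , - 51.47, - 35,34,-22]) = [ - 67, - 60.42, - 51.47,  -  50  ,-35,-30, - 22 ,-17 ,- 8,  13/9, 4,33 , 34,57]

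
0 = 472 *0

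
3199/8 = 3199/8 = 399.88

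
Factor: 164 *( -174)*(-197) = 2^3*3^1 * 29^1*41^1 * 197^1 = 5621592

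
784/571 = 784/571=1.37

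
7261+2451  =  9712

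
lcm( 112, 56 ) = 112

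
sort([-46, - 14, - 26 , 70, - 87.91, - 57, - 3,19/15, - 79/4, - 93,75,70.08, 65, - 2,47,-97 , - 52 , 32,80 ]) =[ - 97, - 93, - 87.91,-57, - 52 , - 46, - 26, - 79/4, - 14, - 3, - 2,19/15,  32 , 47,  65,70,  70.08,  75,80] 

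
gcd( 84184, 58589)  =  1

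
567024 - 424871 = 142153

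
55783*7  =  390481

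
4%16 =4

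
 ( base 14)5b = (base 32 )2H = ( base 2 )1010001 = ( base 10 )81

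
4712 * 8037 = 37870344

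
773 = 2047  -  1274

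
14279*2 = 28558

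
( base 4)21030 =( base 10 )588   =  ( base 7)1500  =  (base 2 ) 1001001100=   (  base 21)170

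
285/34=8 + 13/34  =  8.38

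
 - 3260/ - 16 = 815/4=203.75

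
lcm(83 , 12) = 996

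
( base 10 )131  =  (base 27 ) 4N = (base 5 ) 1011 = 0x83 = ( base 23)5G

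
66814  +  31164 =97978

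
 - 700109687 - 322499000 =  - 1022608687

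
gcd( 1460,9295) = 5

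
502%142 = 76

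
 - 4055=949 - 5004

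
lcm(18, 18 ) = 18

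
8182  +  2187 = 10369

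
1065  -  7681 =  -  6616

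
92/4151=92/4151 = 0.02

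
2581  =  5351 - 2770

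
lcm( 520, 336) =21840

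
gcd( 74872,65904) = 8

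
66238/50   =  33119/25 = 1324.76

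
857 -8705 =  - 7848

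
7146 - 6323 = 823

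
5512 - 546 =4966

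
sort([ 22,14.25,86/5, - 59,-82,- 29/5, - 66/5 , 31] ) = [- 82,- 59, - 66/5, - 29/5 , 14.25,86/5, 22, 31]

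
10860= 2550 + 8310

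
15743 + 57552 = 73295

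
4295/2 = 4295/2 = 2147.50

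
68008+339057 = 407065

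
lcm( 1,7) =7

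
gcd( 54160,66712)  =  8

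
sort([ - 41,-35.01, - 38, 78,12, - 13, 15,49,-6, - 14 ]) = [ - 41, - 38, - 35.01 ,- 14, - 13, - 6,12, 15,49, 78]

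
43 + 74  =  117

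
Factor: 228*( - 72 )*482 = -2^6 * 3^3 * 19^1 *241^1 = -7912512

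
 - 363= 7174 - 7537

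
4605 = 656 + 3949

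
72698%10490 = 9758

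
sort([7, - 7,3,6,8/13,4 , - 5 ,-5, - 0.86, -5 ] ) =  [-7,- 5,-5,  -  5, - 0.86,8/13,3,4,6,7]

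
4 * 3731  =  14924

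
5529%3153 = 2376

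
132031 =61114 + 70917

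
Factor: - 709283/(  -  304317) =3^(  -  4 )  *13^( - 1 )*17^ ( - 2)*709283^1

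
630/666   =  35/37 = 0.95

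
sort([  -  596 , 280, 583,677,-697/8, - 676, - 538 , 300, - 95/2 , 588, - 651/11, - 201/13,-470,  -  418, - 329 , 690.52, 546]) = [ - 676 , - 596 , -538, - 470 , -418, - 329,  -  697/8, - 651/11, - 95/2,- 201/13, 280,300,546, 583,588 , 677 , 690.52]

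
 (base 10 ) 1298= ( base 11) a80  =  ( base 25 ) 21N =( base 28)1IA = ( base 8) 2422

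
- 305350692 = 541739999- 847090691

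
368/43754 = 184/21877 = 0.01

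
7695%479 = 31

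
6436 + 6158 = 12594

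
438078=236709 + 201369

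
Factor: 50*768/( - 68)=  - 2^7*3^1*5^2*17^( - 1) = -9600/17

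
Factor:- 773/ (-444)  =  2^(-2 )*3^( - 1) * 37^( - 1 )*773^1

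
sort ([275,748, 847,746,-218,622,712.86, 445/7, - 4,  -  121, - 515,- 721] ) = [ - 721, -515, - 218,-121, - 4, 445/7,  275, 622, 712.86,746,748 , 847]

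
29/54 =29/54 = 0.54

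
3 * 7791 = 23373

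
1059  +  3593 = 4652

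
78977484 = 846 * 93354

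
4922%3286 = 1636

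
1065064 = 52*20482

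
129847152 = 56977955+72869197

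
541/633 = 541/633 = 0.85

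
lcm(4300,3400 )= 146200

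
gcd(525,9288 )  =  3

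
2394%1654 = 740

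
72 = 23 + 49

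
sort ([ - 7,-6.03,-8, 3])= [ -8, - 7, - 6.03, 3 ] 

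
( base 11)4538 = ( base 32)5QI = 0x1752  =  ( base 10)5970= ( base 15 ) 1b80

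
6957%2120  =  597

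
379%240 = 139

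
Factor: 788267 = 788267^1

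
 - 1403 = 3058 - 4461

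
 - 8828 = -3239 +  - 5589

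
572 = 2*286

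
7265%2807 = 1651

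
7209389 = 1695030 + 5514359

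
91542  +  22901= 114443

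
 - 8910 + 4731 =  - 4179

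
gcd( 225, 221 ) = 1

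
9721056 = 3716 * 2616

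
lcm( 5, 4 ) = 20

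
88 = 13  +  75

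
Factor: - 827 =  - 827^1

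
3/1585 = 3/1585  =  0.00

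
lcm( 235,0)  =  0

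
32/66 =16/33 = 0.48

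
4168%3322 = 846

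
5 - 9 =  - 4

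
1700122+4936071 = 6636193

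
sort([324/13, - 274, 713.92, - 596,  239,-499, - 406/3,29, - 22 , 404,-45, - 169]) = [  -  596, - 499, - 274, - 169, - 406/3,  -  45, -22, 324/13,29,239, 404, 713.92 ]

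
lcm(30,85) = 510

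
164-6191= -6027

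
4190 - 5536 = -1346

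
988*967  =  955396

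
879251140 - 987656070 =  - 108404930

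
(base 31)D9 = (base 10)412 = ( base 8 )634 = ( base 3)120021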